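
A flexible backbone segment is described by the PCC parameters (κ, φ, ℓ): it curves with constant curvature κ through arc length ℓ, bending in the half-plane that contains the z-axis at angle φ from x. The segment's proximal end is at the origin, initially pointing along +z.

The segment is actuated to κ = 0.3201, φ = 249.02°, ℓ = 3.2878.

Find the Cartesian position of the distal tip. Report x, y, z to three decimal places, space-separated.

θ = κ·ℓ = 0.3201 × 3.2878 = 1.05242 rad
ρ = (1 − cos θ)/κ = (1 − 0.49547)/0.3201 = 1.57618
z = sin θ / κ = 0.86863/0.3201 = 2.71361
x = ρ cos φ = 1.57618 × cos(249.02°) = -0.56434
y = ρ sin φ = 1.57618 × sin(249.02°) = -1.47168

-0.564 -1.472 2.714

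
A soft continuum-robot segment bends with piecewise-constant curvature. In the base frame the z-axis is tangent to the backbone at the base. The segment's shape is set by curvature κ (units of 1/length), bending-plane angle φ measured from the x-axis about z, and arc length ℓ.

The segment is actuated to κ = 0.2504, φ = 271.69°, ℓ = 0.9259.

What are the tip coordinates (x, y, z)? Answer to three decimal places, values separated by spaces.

θ = κ·ℓ = 0.2504 × 0.9259 = 0.23185 rad
ρ = (1 − cos θ)/κ = (1 − 0.97324)/0.2504 = 0.10685
z = sin θ / κ = 0.22977/0.2504 = 0.91763
x = ρ cos φ = 0.10685 × cos(271.69°) = 0.00315
y = ρ sin φ = 0.10685 × sin(271.69°) = -0.10681

0.003 -0.107 0.918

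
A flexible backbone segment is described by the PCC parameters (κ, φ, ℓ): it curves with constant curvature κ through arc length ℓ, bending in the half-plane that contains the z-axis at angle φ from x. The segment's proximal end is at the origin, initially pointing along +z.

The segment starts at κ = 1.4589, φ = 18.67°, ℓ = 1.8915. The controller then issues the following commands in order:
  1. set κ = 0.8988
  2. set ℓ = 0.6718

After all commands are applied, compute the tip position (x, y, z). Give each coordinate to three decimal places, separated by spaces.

0.186 0.063 0.632

initial: κ=1.4589, φ=18.67°, ℓ=1.8915
cmd 1: set κ=0.8988 → (κ,φ,ℓ)=(0.8988,18.67°,1.8915) → tip=(1.1899,0.4021,1.1033)
cmd 2: set ℓ=0.6718 → (κ,φ,ℓ)=(0.8988,18.67°,0.6718) → tip=(0.1864,0.0630,0.6317)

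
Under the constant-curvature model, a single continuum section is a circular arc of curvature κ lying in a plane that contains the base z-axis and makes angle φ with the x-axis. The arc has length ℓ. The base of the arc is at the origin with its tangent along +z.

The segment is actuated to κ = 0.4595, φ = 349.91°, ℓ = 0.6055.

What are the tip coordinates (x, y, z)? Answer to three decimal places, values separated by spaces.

0.082 -0.015 0.598

θ = κ·ℓ = 0.4595 × 0.6055 = 0.27823 rad
ρ = (1 − cos θ)/κ = (1 − 0.96154)/0.4595 = 0.08369
z = sin θ / κ = 0.27465/0.4595 = 0.59772
x = ρ cos φ = 0.08369 × cos(349.91°) = 0.08240
y = ρ sin φ = 0.08369 × sin(349.91°) = -0.01466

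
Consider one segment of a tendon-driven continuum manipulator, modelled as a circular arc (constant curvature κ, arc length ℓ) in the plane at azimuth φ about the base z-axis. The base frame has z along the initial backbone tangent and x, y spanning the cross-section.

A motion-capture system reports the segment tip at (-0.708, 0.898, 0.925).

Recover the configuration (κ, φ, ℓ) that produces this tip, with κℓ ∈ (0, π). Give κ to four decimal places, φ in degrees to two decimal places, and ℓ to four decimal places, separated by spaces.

ρ = √(x²+y²) = √(-0.708² + 0.898²) = 1.14353
φ = atan2(y, x) mod 360° = atan2(0.898, -0.708) = 128.2529°
|p|² = ρ² + z² = 1.14353² + 0.925² = 2.16329
κ = 2ρ / |p|² = 2×1.14353 / 2.16329 = 1.05722
θ = 2·atan2(ρ, z) = 2·atan2(1.14353, 0.925) = 1.78131 rad
ℓ = θ/κ = 1.78131/1.05722 = 1.68491

1.0572 128.25 1.6849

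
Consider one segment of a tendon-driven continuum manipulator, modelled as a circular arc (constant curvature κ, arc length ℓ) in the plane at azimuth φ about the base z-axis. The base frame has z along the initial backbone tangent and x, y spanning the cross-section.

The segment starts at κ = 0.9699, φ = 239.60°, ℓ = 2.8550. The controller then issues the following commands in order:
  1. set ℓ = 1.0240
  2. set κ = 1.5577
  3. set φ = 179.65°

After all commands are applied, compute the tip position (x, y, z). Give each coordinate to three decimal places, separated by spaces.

-0.658 0.004 0.642

initial: κ=0.9699, φ=239.60°, ℓ=2.8550
cmd 1: set ℓ=1.0240 → (κ,φ,ℓ)=(0.9699,239.60°,1.0240) → tip=(-0.2369,-0.4037,0.8638)
cmd 2: set κ=1.5577 → (κ,φ,ℓ)=(1.5577,239.60°,1.0240) → tip=(-0.3327,-0.5672,0.6418)
cmd 3: set φ=179.65° → (κ,φ,ℓ)=(1.5577,179.65°,1.0240) → tip=(-0.6576,0.0040,0.6418)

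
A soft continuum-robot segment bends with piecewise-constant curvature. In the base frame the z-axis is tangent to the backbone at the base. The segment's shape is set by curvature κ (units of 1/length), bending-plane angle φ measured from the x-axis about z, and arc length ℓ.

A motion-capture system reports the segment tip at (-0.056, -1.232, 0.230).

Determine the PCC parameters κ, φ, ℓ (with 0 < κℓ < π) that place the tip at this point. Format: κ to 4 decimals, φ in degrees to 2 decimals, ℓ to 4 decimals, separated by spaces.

1.5672 267.40 1.7693

ρ = √(x²+y²) = √(-0.056² + -1.232²) = 1.23327
φ = atan2(y, x) mod 360° = atan2(-1.232, -0.056) = 267.3974°
|p|² = ρ² + z² = 1.23327² + 0.230² = 1.57386
κ = 2ρ / |p|² = 2×1.23327 / 1.57386 = 1.56719
θ = 2·atan2(ρ, z) = 2·atan2(1.23327, 0.230) = 2.77284 rad
ℓ = θ/κ = 2.77284/1.56719 = 1.76930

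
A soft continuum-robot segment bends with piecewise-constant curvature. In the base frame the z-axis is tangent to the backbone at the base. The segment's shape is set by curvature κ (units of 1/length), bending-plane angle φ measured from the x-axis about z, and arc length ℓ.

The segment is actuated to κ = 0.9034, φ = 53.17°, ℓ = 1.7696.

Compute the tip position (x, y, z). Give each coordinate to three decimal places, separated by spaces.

θ = κ·ℓ = 0.9034 × 1.7696 = 1.59866 rad
ρ = (1 − cos θ)/κ = (1 − -0.02786)/0.9034 = 1.13776
z = sin θ / κ = 0.99961/0.9034 = 1.10650
x = ρ cos φ = 1.13776 × cos(53.17°) = 0.68202
y = ρ sin φ = 1.13776 × sin(53.17°) = 0.91069

0.682 0.911 1.106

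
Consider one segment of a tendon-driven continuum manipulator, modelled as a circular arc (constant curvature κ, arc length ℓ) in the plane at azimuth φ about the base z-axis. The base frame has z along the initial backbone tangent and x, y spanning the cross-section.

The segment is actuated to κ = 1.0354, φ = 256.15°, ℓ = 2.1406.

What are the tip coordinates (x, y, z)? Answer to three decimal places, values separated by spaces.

θ = κ·ℓ = 1.0354 × 2.1406 = 2.21638 rad
ρ = (1 − cos θ)/κ = (1 − -0.60166)/1.0354 = 1.54690
z = sin θ / κ = 0.79875/1.0354 = 0.77144
x = ρ cos φ = 1.54690 × cos(256.15°) = -0.37030
y = ρ sin φ = 1.54690 × sin(256.15°) = -1.50193

-0.370 -1.502 0.771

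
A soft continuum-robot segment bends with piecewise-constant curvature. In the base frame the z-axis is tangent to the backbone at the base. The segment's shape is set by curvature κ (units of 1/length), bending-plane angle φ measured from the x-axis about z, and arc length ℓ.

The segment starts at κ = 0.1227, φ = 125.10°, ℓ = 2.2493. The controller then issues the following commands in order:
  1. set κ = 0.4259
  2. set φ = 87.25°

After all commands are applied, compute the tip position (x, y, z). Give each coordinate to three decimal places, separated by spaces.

initial: κ=0.1227, φ=125.10°, ℓ=2.2493
cmd 1: set κ=0.4259 → (κ,φ,ℓ)=(0.4259,125.10°,2.2493) → tip=(-0.5736,0.8161,1.9207)
cmd 2: set φ=87.25° → (κ,φ,ℓ)=(0.4259,87.25°,2.2493) → tip=(0.0479,0.9963,1.9207)

0.048 0.996 1.921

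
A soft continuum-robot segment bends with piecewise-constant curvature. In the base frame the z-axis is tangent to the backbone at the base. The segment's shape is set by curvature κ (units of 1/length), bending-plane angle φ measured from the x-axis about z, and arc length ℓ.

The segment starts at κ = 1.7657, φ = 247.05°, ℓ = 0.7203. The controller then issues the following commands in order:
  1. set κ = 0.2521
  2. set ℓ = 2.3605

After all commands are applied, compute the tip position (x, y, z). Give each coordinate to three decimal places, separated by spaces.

-0.266 -0.628 2.224

initial: κ=1.7657, φ=247.05°, ℓ=0.7203
cmd 1: set κ=0.2521 → (κ,φ,ℓ)=(0.2521,247.05°,0.7203) → tip=(-0.0254,-0.0601,0.7163)
cmd 2: set ℓ=2.3605 → (κ,φ,ℓ)=(0.2521,247.05°,2.3605) → tip=(-0.2659,-0.6279,2.2236)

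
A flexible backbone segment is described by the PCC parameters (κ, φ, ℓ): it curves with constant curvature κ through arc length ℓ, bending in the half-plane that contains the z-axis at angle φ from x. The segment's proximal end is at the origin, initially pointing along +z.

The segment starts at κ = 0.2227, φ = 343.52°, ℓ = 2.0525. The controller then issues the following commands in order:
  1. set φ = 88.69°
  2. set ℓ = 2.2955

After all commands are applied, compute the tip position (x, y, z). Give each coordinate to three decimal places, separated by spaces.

0.013 0.574 2.197

initial: κ=0.2227, φ=343.52°, ℓ=2.0525
cmd 1: set φ=88.69° → (κ,φ,ℓ)=(0.2227,88.69°,2.0525) → tip=(0.0105,0.4609,1.9818)
cmd 2: set ℓ=2.2955 → (κ,φ,ℓ)=(0.2227,88.69°,2.2955) → tip=(0.0131,0.5739,2.1968)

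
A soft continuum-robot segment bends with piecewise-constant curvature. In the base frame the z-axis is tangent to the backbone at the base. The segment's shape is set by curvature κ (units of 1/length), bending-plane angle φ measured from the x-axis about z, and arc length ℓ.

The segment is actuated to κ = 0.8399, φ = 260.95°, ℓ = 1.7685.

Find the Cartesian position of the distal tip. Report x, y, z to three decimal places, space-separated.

θ = κ·ℓ = 0.8399 × 1.7685 = 1.48536 rad
ρ = (1 − cos θ)/κ = (1 − 0.08533)/0.8399 = 1.08902
z = sin θ / κ = 0.99635/0.8399 = 1.18628
x = ρ cos φ = 1.08902 × cos(260.95°) = -0.17130
y = ρ sin φ = 1.08902 × sin(260.95°) = -1.07547

-0.171 -1.075 1.186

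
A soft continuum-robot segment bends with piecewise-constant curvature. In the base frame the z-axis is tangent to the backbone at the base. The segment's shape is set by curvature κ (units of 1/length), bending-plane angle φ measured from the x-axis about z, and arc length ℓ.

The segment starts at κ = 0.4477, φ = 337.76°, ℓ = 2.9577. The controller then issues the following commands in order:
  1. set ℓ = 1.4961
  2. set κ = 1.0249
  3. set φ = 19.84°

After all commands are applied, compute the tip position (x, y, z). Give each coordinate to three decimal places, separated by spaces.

initial: κ=0.4477, φ=337.76°, ℓ=2.9577
cmd 1: set ℓ=1.4961 → (κ,φ,ℓ)=(0.4477,337.76°,1.4961) → tip=(0.4467,-0.1827,1.3867)
cmd 2: set κ=1.0249 → (κ,φ,ℓ)=(1.0249,337.76°,1.4961) → tip=(0.8693,-0.3555,0.9750)
cmd 3: set φ=19.84° → (κ,φ,ℓ)=(1.0249,19.84°,1.4961) → tip=(0.8834,0.3188,0.9750)

0.883 0.319 0.975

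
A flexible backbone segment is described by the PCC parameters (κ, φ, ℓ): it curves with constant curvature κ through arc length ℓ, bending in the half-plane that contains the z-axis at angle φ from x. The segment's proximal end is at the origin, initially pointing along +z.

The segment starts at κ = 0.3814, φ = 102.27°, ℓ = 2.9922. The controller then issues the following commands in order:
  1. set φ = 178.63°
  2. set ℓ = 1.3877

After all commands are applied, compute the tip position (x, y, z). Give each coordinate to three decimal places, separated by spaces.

-0.359 0.009 1.324

initial: κ=0.3814, φ=102.27°, ℓ=2.9922
cmd 1: set φ=178.63° → (κ,φ,ℓ)=(0.3814,178.63°,2.9922) → tip=(-1.5295,0.0366,2.3837)
cmd 2: set ℓ=1.3877 → (κ,φ,ℓ)=(0.3814,178.63°,1.3877) → tip=(-0.3586,0.0086,1.3238)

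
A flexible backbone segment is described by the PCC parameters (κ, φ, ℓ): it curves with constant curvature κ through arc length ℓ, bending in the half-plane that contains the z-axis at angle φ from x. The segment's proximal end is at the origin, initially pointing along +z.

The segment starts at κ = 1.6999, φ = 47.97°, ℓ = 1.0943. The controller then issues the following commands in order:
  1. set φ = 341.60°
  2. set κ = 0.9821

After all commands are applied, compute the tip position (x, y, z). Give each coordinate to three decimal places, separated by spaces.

initial: κ=1.6999, φ=47.97°, ℓ=1.0943
cmd 1: set φ=341.60° → (κ,φ,ℓ)=(1.6999,341.60°,1.0943) → tip=(0.7175,-0.2387,0.5638)
cmd 2: set κ=0.9821 → (κ,φ,ℓ)=(0.9821,341.60°,1.0943) → tip=(0.5063,-0.1684,0.8955)

0.506 -0.168 0.895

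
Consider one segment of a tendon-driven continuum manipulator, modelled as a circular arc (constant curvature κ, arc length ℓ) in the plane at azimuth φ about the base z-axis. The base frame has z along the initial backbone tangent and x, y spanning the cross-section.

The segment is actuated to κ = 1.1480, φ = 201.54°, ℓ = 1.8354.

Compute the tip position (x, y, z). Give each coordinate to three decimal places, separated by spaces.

θ = κ·ℓ = 1.1480 × 1.8354 = 2.10704 rad
ρ = (1 − cos θ)/κ = (1 − -0.51091)/1.1480 = 1.31612
z = sin θ / κ = 0.85963/1.1480 = 0.74881
x = ρ cos φ = 1.31612 × cos(201.54°) = -1.22421
y = ρ sin φ = 1.31612 × sin(201.54°) = -0.48322

-1.224 -0.483 0.749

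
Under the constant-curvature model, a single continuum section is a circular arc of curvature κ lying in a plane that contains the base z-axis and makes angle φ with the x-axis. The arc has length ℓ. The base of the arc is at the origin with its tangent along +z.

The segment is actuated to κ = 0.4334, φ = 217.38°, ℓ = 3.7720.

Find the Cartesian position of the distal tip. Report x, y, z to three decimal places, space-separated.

-1.951 -1.490 2.303

θ = κ·ℓ = 0.4334 × 3.7720 = 1.63478 rad
ρ = (1 − cos θ)/κ = (1 − -0.06394)/0.4334 = 2.45488
z = sin θ / κ = 0.99795/0.4334 = 2.30262
x = ρ cos φ = 2.45488 × cos(217.38°) = -1.95071
y = ρ sin φ = 2.45488 × sin(217.38°) = -1.49035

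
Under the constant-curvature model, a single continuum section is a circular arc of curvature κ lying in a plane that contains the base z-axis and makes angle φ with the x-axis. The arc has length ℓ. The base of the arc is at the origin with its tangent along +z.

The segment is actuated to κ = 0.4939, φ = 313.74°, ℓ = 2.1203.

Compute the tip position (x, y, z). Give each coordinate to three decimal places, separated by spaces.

θ = κ·ℓ = 0.4939 × 2.1203 = 1.04722 rad
ρ = (1 − cos θ)/κ = (1 − 0.49998)/0.4939 = 1.01238
z = sin θ / κ = 0.86603/0.4939 = 1.75346
x = ρ cos φ = 1.01238 × cos(313.74°) = 0.69995
y = ρ sin φ = 1.01238 × sin(313.74°) = -0.73143

0.700 -0.731 1.753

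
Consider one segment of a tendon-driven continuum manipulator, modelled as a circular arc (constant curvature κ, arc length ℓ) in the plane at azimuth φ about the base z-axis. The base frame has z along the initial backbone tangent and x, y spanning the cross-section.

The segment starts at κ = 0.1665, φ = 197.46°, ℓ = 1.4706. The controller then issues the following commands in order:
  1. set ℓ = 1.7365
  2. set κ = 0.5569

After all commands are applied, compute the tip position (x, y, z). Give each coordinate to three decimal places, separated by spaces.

-0.740 -0.233 1.478

initial: κ=0.1665, φ=197.46°, ℓ=1.4706
cmd 1: set ℓ=1.7365 → (κ,φ,ℓ)=(0.1665,197.46°,1.7365) → tip=(-0.2378,-0.0748,1.7124)
cmd 2: set κ=0.5569 → (κ,φ,ℓ)=(0.5569,197.46°,1.7365) → tip=(-0.7405,-0.2329,1.4782)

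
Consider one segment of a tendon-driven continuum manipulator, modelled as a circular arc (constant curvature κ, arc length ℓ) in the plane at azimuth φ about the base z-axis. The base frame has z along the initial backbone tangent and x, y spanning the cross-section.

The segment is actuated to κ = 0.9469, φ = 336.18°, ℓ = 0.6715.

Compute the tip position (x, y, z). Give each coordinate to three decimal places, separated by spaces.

0.189 -0.083 0.627

θ = κ·ℓ = 0.9469 × 0.6715 = 0.63584 rad
ρ = (1 − cos θ)/κ = (1 − 0.80457)/0.9469 = 0.20639
z = sin θ / κ = 0.59386/0.9469 = 0.62716
x = ρ cos φ = 0.20639 × cos(336.18°) = 0.18881
y = ρ sin φ = 0.20639 × sin(336.18°) = -0.08335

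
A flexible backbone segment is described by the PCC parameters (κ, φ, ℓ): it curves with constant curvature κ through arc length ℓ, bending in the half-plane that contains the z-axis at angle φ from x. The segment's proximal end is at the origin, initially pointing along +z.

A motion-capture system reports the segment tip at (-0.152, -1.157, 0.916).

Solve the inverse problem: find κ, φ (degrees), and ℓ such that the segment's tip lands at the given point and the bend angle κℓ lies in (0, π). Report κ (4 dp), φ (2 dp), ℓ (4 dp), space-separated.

ρ = √(x²+y²) = √(-0.152² + -1.157²) = 1.16694
φ = atan2(y, x) mod 360° = atan2(-1.157, -0.152) = 262.5157°
|p|² = ρ² + z² = 1.16694² + 0.916² = 2.20081
κ = 2ρ / |p|² = 2×1.16694 / 2.20081 = 1.06047
θ = 2·atan2(ρ, z) = 2·atan2(1.16694, 0.916) = 1.81059 rad
ℓ = θ/κ = 1.81059/1.06047 = 1.70735

1.0605 262.52 1.7074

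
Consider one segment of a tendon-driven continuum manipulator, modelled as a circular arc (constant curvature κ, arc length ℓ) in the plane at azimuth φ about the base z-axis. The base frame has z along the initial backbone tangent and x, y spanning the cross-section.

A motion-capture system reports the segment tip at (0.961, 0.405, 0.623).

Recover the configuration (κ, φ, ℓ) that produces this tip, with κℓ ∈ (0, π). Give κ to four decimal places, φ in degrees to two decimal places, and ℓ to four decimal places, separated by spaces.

ρ = √(x²+y²) = √(0.961² + 0.405²) = 1.04285
φ = atan2(y, x) mod 360° = atan2(0.405, 0.961) = 22.8523°
|p|² = ρ² + z² = 1.04285² + 0.623² = 1.47567
κ = 2ρ / |p|² = 2×1.04285 / 1.47567 = 1.41339
θ = 2·atan2(ρ, z) = 2·atan2(1.04285, 0.623) = 2.06458 rad
ℓ = θ/κ = 2.06458/1.41339 = 1.46073

1.4134 22.85 1.4607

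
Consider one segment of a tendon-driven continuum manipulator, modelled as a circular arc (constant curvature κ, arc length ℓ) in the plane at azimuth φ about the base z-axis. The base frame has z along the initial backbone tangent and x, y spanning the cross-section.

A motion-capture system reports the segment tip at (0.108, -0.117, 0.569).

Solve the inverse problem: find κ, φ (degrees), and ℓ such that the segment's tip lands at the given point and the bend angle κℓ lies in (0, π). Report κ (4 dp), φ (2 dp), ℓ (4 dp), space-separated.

ρ = √(x²+y²) = √(0.108² + -0.117²) = 0.15923
φ = atan2(y, x) mod 360° = atan2(-0.117, 0.108) = 312.7094°
|p|² = ρ² + z² = 0.15923² + 0.569² = 0.34911
κ = 2ρ / |p|² = 2×0.15923 / 0.34911 = 0.91217
θ = 2·atan2(ρ, z) = 2·atan2(0.15923, 0.569) = 0.54571 rad
ℓ = θ/κ = 0.54571/0.91217 = 0.59825

0.9122 312.71 0.5983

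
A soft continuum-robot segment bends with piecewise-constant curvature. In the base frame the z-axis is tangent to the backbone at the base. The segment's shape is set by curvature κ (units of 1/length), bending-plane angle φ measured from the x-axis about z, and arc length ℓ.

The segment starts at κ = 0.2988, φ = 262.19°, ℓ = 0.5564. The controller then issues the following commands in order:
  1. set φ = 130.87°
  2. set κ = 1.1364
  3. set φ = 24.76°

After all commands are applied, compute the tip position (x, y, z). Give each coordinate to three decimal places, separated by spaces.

initial: κ=0.2988, φ=262.19°, ℓ=0.5564
cmd 1: set φ=130.87° → (κ,φ,ℓ)=(0.2988,130.87°,0.5564) → tip=(-0.0302,0.0349,0.5538)
cmd 2: set κ=1.1364 → (κ,φ,ℓ)=(1.1364,130.87°,0.5564) → tip=(-0.1113,0.1286,0.5201)
cmd 3: set φ=24.76° → (κ,φ,ℓ)=(1.1364,24.76°,0.5564) → tip=(0.1545,0.0712,0.5201)

0.154 0.071 0.520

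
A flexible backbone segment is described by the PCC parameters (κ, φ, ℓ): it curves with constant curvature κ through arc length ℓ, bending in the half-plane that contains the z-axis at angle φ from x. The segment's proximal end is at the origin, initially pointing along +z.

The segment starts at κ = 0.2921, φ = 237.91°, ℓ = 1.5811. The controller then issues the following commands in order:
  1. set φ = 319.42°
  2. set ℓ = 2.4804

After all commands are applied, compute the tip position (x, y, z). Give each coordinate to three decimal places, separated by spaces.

0.653 -0.559 2.269

initial: κ=0.2921, φ=237.91°, ℓ=1.5811
cmd 1: set φ=319.42° → (κ,φ,ℓ)=(0.2921,319.42°,1.5811) → tip=(0.2724,-0.2333,1.5255)
cmd 2: set ℓ=2.4804 → (κ,φ,ℓ)=(0.2921,319.42°,2.4804) → tip=(0.6531,-0.5594,2.2690)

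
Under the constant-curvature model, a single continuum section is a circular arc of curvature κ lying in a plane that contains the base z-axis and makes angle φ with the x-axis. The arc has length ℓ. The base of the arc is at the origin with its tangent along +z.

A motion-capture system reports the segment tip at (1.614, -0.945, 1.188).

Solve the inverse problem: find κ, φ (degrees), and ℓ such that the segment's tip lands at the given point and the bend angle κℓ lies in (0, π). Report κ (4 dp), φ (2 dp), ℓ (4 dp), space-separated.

0.7619 329.65 2.6378

ρ = √(x²+y²) = √(1.614² + -0.945²) = 1.87030
φ = atan2(y, x) mod 360° = atan2(-0.945, 1.614) = 329.6509°
|p|² = ρ² + z² = 1.87030² + 1.188² = 4.90937
κ = 2ρ / |p|² = 2×1.87030 / 4.90937 = 0.76193
θ = 2·atan2(ρ, z) = 2·atan2(1.87030, 1.188) = 2.00980 rad
ℓ = θ/κ = 2.00980/0.76193 = 2.63777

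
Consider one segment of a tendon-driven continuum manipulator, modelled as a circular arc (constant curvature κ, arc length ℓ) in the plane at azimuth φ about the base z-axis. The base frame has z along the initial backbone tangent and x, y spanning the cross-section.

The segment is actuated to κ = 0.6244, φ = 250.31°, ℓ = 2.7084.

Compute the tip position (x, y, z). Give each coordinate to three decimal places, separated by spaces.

-0.604 -1.689 1.590

θ = κ·ℓ = 0.6244 × 2.7084 = 1.69112 rad
ρ = (1 − cos θ)/κ = (1 − -0.12004)/0.6244 = 1.79378
z = sin θ / κ = 0.99277/0.6244 = 1.58996
x = ρ cos φ = 1.79378 × cos(250.31°) = -0.60438
y = ρ sin φ = 1.79378 × sin(250.31°) = -1.68890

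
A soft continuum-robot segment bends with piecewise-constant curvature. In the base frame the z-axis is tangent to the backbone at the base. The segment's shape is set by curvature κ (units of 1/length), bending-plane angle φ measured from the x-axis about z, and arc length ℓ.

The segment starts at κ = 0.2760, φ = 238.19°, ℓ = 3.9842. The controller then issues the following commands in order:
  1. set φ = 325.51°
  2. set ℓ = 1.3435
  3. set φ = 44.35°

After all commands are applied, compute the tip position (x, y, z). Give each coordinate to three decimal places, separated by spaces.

0.176 0.172 1.313

initial: κ=0.2760, φ=238.19°, ℓ=3.9842
cmd 1: set φ=325.51° → (κ,φ,ℓ)=(0.2760,325.51°,3.9842) → tip=(1.6308,-1.1204,3.2284)
cmd 2: set ℓ=1.3435 → (κ,φ,ℓ)=(0.2760,325.51°,1.3435) → tip=(0.2030,-0.1394,1.3129)
cmd 3: set φ=44.35° → (κ,φ,ℓ)=(0.2760,44.35°,1.3435) → tip=(0.1761,0.1721,1.3129)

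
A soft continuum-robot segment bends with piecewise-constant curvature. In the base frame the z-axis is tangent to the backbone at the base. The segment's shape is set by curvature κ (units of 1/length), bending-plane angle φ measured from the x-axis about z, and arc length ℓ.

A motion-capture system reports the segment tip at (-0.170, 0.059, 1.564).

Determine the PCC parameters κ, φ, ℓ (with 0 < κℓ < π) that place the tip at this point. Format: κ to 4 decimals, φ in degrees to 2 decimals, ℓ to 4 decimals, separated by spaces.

0.1452 160.86 1.5778

ρ = √(x²+y²) = √(-0.170² + 0.059²) = 0.17995
φ = atan2(y, x) mod 360° = atan2(0.059, -0.170) = 160.8602°
|p|² = ρ² + z² = 0.17995² + 1.564² = 2.47848
κ = 2ρ / |p|² = 2×0.17995 / 2.47848 = 0.14521
θ = 2·atan2(ρ, z) = 2·atan2(0.17995, 1.564) = 0.22910 rad
ℓ = θ/κ = 0.22910/0.14521 = 1.57777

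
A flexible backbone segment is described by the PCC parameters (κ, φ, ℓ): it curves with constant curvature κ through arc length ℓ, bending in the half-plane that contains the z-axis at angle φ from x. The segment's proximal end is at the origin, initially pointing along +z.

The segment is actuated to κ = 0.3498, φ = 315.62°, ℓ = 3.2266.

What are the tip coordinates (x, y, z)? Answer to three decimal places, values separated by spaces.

θ = κ·ℓ = 0.3498 × 3.2266 = 1.12866 rad
ρ = (1 − cos θ)/κ = (1 − 0.42787)/0.3498 = 1.63560
z = sin θ / κ = 0.90384/0.3498 = 2.58388
x = ρ cos φ = 1.63560 × cos(315.62°) = 1.16899
y = ρ sin φ = 1.63560 × sin(315.62°) = -1.14396

1.169 -1.144 2.584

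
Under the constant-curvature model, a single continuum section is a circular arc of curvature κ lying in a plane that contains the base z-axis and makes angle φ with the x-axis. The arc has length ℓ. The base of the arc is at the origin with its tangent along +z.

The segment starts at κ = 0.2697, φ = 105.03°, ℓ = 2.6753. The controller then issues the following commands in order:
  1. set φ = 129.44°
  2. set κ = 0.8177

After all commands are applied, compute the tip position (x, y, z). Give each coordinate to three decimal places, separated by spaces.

initial: κ=0.2697, φ=105.03°, ℓ=2.6753
cmd 1: set φ=129.44° → (κ,φ,ℓ)=(0.2697,129.44°,2.6753) → tip=(-0.5870,0.7136,2.4491)
cmd 2: set κ=0.8177 → (κ,φ,ℓ)=(0.8177,129.44°,2.6753) → tip=(-1.2263,1.4908,0.9976)

-1.226 1.491 0.998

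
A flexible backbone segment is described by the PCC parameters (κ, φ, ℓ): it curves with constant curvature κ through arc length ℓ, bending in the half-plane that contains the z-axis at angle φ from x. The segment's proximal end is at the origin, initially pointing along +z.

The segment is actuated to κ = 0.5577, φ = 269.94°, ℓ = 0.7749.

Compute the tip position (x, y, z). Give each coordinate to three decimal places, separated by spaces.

θ = κ·ℓ = 0.5577 × 0.7749 = 0.43216 rad
ρ = (1 − cos θ)/κ = (1 − 0.90806)/0.5577 = 0.16485
z = sin θ / κ = 0.41883/0.5577 = 0.75100
x = ρ cos φ = 0.16485 × cos(269.94°) = -0.00017
y = ρ sin φ = 0.16485 × sin(269.94°) = -0.16485

-0.000 -0.165 0.751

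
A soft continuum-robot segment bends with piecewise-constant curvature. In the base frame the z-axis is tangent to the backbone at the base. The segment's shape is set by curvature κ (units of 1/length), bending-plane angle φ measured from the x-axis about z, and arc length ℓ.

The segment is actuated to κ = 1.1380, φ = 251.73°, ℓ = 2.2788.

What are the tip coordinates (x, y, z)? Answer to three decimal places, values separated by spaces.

θ = κ·ℓ = 1.1380 × 2.2788 = 2.59327 rad
ρ = (1 − cos θ)/κ = (1 − -0.85340)/1.1380 = 1.62865
z = sin θ / κ = 0.52125/1.1380 = 0.45804
x = ρ cos φ = 1.62865 × cos(251.73°) = -0.51057
y = ρ sin φ = 1.62865 × sin(251.73°) = -1.54655

-0.511 -1.547 0.458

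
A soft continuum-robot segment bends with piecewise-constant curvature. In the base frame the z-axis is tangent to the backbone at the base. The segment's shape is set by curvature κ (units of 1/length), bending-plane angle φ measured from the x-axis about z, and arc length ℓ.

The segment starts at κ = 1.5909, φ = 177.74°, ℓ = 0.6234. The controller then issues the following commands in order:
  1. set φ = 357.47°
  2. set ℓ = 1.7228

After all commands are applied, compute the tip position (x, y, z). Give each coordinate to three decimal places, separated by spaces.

initial: κ=1.5909, φ=177.74°, ℓ=0.6234
cmd 1: set φ=357.47° → (κ,φ,ℓ)=(1.5909,357.47°,0.6234) → tip=(0.2843,-0.0126,0.5261)
cmd 2: set ℓ=1.7228 → (κ,φ,ℓ)=(1.5909,357.47°,1.7228) → tip=(1.2062,-0.0533,0.2452)

1.206 -0.053 0.245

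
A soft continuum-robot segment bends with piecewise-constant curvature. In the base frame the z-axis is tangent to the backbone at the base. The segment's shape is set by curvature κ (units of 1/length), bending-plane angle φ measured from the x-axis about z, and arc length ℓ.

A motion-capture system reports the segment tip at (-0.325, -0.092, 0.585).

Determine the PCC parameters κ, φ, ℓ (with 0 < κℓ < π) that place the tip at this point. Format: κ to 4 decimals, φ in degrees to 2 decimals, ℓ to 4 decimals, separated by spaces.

ρ = √(x²+y²) = √(-0.325² + -0.092²) = 0.33777
φ = atan2(y, x) mod 360° = atan2(-0.092, -0.325) = 195.8056°
|p|² = ρ² + z² = 0.33777² + 0.585² = 0.45631
κ = 2ρ / |p|² = 2×0.33777 / 0.45631 = 1.48043
θ = 2·atan2(ρ, z) = 2·atan2(0.33777, 0.585) = 1.04725 rad
ℓ = θ/κ = 1.04725/1.48043 = 0.70740

1.4804 195.81 0.7074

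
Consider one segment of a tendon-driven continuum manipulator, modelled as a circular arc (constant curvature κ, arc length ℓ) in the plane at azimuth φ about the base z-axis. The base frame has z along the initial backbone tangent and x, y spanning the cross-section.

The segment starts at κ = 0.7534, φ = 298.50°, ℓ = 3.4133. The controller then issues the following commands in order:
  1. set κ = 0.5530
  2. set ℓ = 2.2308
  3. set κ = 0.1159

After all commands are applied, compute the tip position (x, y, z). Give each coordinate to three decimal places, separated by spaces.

0.137 -0.252 2.206

initial: κ=0.7534, φ=298.50°, ℓ=3.4133
cmd 1: set κ=0.5530 → (κ,φ,ℓ)=(0.5530,298.50°,3.4133) → tip=(1.1316,-2.0842,1.7184)
cmd 2: set ℓ=2.2308 → (κ,φ,ℓ)=(0.5530,298.50°,2.2308) → tip=(0.5774,-1.0635,1.7065)
cmd 3: set κ=0.1159 → (κ,φ,ℓ)=(0.1159,298.50°,2.2308) → tip=(0.1368,-0.2520,2.2060)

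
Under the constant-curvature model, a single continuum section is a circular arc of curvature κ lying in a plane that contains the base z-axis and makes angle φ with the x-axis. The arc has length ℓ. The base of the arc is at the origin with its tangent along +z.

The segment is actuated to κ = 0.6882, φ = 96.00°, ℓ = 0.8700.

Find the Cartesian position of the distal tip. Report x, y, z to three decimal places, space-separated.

θ = κ·ℓ = 0.6882 × 0.8700 = 0.59873 rad
ρ = (1 − cos θ)/κ = (1 − 0.82605)/0.6882 = 0.25276
z = sin θ / κ = 0.56360/0.6882 = 0.81894
x = ρ cos φ = 0.25276 × cos(96.00°) = -0.02642
y = ρ sin φ = 0.25276 × sin(96.00°) = 0.25138

-0.026 0.251 0.819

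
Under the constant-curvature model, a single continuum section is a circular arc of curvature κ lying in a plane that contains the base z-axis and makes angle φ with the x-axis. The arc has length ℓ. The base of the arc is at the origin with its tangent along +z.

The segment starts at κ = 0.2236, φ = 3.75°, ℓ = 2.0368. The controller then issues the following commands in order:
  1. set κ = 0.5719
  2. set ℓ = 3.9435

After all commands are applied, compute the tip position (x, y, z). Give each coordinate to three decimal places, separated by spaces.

initial: κ=0.2236, φ=3.75°, ℓ=2.0368
cmd 1: set κ=0.5719 → (κ,φ,ℓ)=(0.5719,3.75°,2.0368) → tip=(1.0558,0.0692,1.6064)
cmd 2: set ℓ=3.9435 → (κ,φ,ℓ)=(0.5719,3.75°,3.9435) → tip=(2.8480,0.1867,1.3547)

2.848 0.187 1.355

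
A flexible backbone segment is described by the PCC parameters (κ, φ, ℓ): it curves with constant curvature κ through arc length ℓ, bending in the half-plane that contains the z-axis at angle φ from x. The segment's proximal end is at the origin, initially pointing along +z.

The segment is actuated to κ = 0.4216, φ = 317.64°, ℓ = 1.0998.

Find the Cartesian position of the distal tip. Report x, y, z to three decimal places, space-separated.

θ = κ·ℓ = 0.4216 × 1.0998 = 0.46368 rad
ρ = (1 − cos θ)/κ = (1 − 0.89441)/0.4216 = 0.25044
z = sin θ / κ = 0.44724/0.4216 = 1.06081
x = ρ cos φ = 0.25044 × cos(317.64°) = 0.18506
y = ρ sin φ = 0.25044 × sin(317.64°) = -0.16874

0.185 -0.169 1.061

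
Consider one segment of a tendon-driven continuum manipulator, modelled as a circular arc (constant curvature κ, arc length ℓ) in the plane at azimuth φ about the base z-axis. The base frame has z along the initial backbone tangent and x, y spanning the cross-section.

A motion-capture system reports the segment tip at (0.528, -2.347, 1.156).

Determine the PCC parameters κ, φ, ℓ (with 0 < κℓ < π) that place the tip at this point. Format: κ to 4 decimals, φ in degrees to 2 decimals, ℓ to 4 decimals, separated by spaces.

ρ = √(x²+y²) = √(0.528² + -2.347²) = 2.40566
φ = atan2(y, x) mod 360° = atan2(-2.347, 0.528) = 282.6786°
|p|² = ρ² + z² = 2.40566² + 1.156² = 7.12353
κ = 2ρ / |p|² = 2×2.40566 / 7.12353 = 0.67541
θ = 2·atan2(ρ, z) = 2·atan2(2.40566, 1.156) = 2.24569 rad
ℓ = θ/κ = 2.24569/0.67541 = 3.32491

0.6754 282.68 3.3249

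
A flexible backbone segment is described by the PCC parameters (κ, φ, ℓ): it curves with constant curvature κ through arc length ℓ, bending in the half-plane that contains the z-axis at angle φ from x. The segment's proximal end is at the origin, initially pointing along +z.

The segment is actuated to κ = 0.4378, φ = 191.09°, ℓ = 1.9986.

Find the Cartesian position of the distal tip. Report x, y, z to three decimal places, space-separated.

-0.805 -0.158 1.753

θ = κ·ℓ = 0.4378 × 1.9986 = 0.87499 rad
ρ = (1 − cos θ)/κ = (1 − 0.64101)/0.4378 = 0.81999
z = sin θ / κ = 0.76754/0.4378 = 1.75316
x = ρ cos φ = 0.81999 × cos(191.09°) = -0.80468
y = ρ sin φ = 0.81999 × sin(191.09°) = -0.15773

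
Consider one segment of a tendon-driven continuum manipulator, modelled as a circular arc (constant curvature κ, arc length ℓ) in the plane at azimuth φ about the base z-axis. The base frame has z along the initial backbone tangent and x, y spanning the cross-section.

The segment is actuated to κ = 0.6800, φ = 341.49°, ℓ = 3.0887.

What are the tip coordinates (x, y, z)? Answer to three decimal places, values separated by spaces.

θ = κ·ℓ = 0.6800 × 3.0887 = 2.10032 rad
ρ = (1 − cos θ)/κ = (1 − -0.50512)/0.6800 = 2.21341
z = sin θ / κ = 0.86305/0.6800 = 1.26919
x = ρ cos φ = 2.21341 × cos(341.49°) = 2.09891
y = ρ sin φ = 2.21341 × sin(341.49°) = -0.70269

2.099 -0.703 1.269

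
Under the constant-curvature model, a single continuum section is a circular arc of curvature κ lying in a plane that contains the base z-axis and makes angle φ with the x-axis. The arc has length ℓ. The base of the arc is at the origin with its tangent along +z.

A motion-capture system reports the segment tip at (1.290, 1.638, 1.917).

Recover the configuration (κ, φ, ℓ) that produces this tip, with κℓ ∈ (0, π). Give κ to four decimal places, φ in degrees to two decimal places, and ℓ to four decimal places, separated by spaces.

ρ = √(x²+y²) = √(1.290² + 1.638²) = 2.08498
φ = atan2(y, x) mod 360° = atan2(1.638, 1.290) = 51.7779°
|p|² = ρ² + z² = 2.08498² + 1.917² = 8.02203
κ = 2ρ / |p|² = 2×2.08498 / 8.02203 = 0.51981
θ = 2·atan2(ρ, z) = 2·atan2(2.08498, 1.917) = 1.65470 rad
ℓ = θ/κ = 1.65470/0.51981 = 3.18325

0.5198 51.78 3.1832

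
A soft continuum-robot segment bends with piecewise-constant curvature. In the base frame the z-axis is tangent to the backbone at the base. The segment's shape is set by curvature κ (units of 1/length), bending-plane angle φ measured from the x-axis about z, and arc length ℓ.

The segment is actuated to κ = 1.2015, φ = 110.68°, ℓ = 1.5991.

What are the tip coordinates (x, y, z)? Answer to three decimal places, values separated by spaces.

θ = κ·ℓ = 1.2015 × 1.5991 = 1.92132 rad
ρ = (1 − cos θ)/κ = (1 − -0.34339)/1.2015 = 1.11809
z = sin θ / κ = 0.93919/1.2015 = 0.78168
x = ρ cos φ = 1.11809 × cos(110.68°) = -0.39485
y = ρ sin φ = 1.11809 × sin(110.68°) = 1.04605

-0.395 1.046 0.782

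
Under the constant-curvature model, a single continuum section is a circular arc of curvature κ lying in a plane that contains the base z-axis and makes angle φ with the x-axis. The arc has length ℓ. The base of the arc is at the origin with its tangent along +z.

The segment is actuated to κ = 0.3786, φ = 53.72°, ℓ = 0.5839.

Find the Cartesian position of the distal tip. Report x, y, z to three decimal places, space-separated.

θ = κ·ℓ = 0.3786 × 0.5839 = 0.22106 rad
ρ = (1 − cos θ)/κ = (1 − 0.97566)/0.3786 = 0.06428
z = sin θ / κ = 0.21927/0.3786 = 0.57916
x = ρ cos φ = 0.06428 × cos(53.72°) = 0.03803
y = ρ sin φ = 0.06428 × sin(53.72°) = 0.05182

0.038 0.052 0.579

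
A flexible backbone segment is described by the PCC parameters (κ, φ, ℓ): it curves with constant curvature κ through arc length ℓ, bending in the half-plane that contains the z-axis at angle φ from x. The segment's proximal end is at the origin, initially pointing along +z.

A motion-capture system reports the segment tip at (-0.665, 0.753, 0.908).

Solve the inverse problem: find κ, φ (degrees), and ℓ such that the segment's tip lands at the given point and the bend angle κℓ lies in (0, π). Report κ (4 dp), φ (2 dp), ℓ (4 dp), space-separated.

ρ = √(x²+y²) = √(-0.665² + 0.753²) = 1.00461
φ = atan2(y, x) mod 360° = atan2(0.753, -0.665) = 131.4488°
|p|² = ρ² + z² = 1.00461² + 0.908² = 1.83370
κ = 2ρ / |p|² = 2×1.00461 / 1.83370 = 1.09572
θ = 2·atan2(ρ, z) = 2·atan2(1.00461, 0.908) = 1.67173 rad
ℓ = θ/κ = 1.67173/1.09572 = 1.52570

1.0957 131.45 1.5257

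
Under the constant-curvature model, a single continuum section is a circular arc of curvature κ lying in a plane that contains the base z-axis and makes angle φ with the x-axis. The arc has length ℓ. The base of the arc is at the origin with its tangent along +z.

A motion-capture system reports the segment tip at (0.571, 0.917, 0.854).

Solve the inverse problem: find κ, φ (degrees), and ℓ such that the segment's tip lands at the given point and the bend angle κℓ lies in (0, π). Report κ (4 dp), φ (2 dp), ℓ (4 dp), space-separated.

ρ = √(x²+y²) = √(0.571² + 0.917²) = 1.08025
φ = atan2(y, x) mod 360° = atan2(0.917, 0.571) = 58.0902°
|p|² = ρ² + z² = 1.08025² + 0.854² = 1.89625
κ = 2ρ / |p|² = 2×1.08025 / 1.89625 = 1.13935
θ = 2·atan2(ρ, z) = 2·atan2(1.08025, 0.854) = 1.80367 rad
ℓ = θ/κ = 1.80367/1.13935 = 1.58307

1.1394 58.09 1.5831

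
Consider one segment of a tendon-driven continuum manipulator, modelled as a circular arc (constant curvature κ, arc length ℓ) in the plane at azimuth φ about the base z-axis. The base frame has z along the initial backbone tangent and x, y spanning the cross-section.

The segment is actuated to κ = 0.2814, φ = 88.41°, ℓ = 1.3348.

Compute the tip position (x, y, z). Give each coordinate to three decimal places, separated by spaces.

0.007 0.248 1.304

θ = κ·ℓ = 0.2814 × 1.3348 = 0.37561 rad
ρ = (1 − cos θ)/κ = (1 − 0.93028)/0.2814 = 0.24775
z = sin θ / κ = 0.36684/0.2814 = 1.30363
x = ρ cos φ = 0.24775 × cos(88.41°) = 0.00687
y = ρ sin φ = 0.24775 × sin(88.41°) = 0.24766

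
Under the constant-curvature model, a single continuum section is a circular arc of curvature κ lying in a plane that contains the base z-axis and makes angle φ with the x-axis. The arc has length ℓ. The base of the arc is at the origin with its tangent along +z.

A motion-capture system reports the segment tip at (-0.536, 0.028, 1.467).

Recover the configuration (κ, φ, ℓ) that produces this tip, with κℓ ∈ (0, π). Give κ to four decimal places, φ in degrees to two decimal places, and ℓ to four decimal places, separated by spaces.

ρ = √(x²+y²) = √(-0.536² + 0.028²) = 0.53673
φ = atan2(y, x) mod 360° = atan2(0.028, -0.536) = 177.0097°
|p|² = ρ² + z² = 0.53673² + 1.467² = 2.44017
κ = 2ρ / |p|² = 2×0.53673 / 2.44017 = 0.43991
θ = 2·atan2(ρ, z) = 2·atan2(0.53673, 1.467) = 0.70148 rad
ℓ = θ/κ = 0.70148/0.43991 = 1.59460

0.4399 177.01 1.5946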